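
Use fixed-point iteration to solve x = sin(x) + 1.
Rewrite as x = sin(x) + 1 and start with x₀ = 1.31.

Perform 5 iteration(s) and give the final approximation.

Equation: x = sin(x) + 1
Fixed-point form: x = sin(x) + 1
x₀ = 1.31

x_1 = g(1.310000) = 1.966185
x_2 = g(1.966185) = 1.922847
x_3 = g(1.922847) = 1.938668
x_4 = g(1.938668) = 1.933095
x_5 = g(1.933095) = 1.935085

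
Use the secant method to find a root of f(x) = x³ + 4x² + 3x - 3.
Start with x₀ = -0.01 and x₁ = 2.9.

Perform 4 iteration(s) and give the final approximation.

f(x) = x³ + 4x² + 3x - 3
x₀ = -0.01, x₁ = 2.9

Secant formula: x_{n+1} = x_n - f(x_n)(x_n - x_{n-1})/(f(x_n) - f(x_{n-1}))

Iteration 1:
  f(-0.010000) = -3.029601
  f(2.900000) = 63.729000
  x_2 = 2.900000 - 63.729000×(2.900000 - (-0.010000))/(63.729000 - (-3.029601))
       = 0.122060
Iteration 2:
  f(2.900000) = 63.729000
  f(0.122060) = -2.572407
  x_3 = 0.122060 - (-2.572407)×(0.122060 - 2.900000)/(-2.572407 - 63.729000)
       = 0.229840
Iteration 3:
  f(0.122060) = -2.572407
  f(0.229840) = -2.087031
  x_4 = 0.229840 - (-2.087031)×(0.229840 - 0.122060)/(-2.087031 - (-2.572407))
       = 0.693277
Iteration 4:
  f(0.229840) = -2.087031
  f(0.693277) = 1.335573
  x_5 = 0.693277 - 1.335573×(0.693277 - 0.229840)/(1.335573 - (-2.087031))
       = 0.512434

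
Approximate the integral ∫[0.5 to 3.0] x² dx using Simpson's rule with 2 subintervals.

f(x) = x²
a = 0.5, b = 3.0, n = 2
h = (b - a)/n = 1.250000

Simpson's rule: (h/3)[f(x₀) + 4f(x₁) + 2f(x₂) + ... + f(xₙ)]

x_0 = 0.5000, f(x_0) = 0.250000, coefficient = 1
x_1 = 1.7500, f(x_1) = 3.062500, coefficient = 4
x_2 = 3.0000, f(x_2) = 9.000000, coefficient = 1

I ≈ (1.250000/3) × 21.500000 = 8.958333
Exact value: 8.958333
Error: 0.000000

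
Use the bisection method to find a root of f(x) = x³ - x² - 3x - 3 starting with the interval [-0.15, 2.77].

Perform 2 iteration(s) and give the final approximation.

f(x) = x³ - x² - 3x - 3
Initial interval: [-0.15, 2.77]

Iteration 1:
  c_1 = (-0.150000 + 2.770000)/2 = 1.310000
  f(c_1) = f(1.310000) = -6.398009
  f(a) × f(c) ≥ 0, new interval: [1.310000, 2.770000]
Iteration 2:
  c_2 = (1.310000 + 2.770000)/2 = 2.040000
  f(c_2) = f(2.040000) = -4.791936
  f(a) × f(c) ≥ 0, new interval: [2.040000, 2.770000]

After 2 iteration(s), the approximation is c_2 = 2.040000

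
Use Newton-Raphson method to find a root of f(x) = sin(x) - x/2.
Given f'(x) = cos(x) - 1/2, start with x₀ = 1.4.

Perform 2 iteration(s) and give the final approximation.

f(x) = sin(x) - x/2
f'(x) = cos(x) - 1/2
x₀ = 1.4

Newton-Raphson formula: x_{n+1} = x_n - f(x_n)/f'(x_n)

Iteration 1:
  f(1.400000) = 0.285450
  f'(1.400000) = -0.330033
  x_1 = 1.400000 - 0.285450/(-0.330033) = 2.264913
Iteration 2:
  f(2.264913) = -0.363838
  f'(2.264913) = -1.139707
  x_2 = 2.264913 - (-0.363838)/(-1.139707) = 1.945675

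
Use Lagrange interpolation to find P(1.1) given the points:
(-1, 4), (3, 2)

Lagrange interpolation formula:
P(x) = Σ yᵢ × Lᵢ(x)
where Lᵢ(x) = Π_{j≠i} (x - xⱼ)/(xᵢ - xⱼ)

L_0(1.1) = (1.1 - 3)/(-1 - 3) = 0.475000
L_1(1.1) = (1.1 - (-1))/(3 - (-1)) = 0.525000

P(1.1) = 4×L_0(1.1) + 2×L_1(1.1)
P(1.1) = 2.950000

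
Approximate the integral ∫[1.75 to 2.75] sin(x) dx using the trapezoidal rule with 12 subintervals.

f(x) = sin(x)
a = 1.75, b = 2.75, n = 12
h = (b - a)/n = 0.083333

Trapezoidal rule: (h/2)[f(x₀) + 2f(x₁) + 2f(x₂) + ... + f(xₙ)]

x_0 = 1.7500, f(x_0) = 0.983986, coefficient = 1
x_1 = 1.8333, f(x_1) = 0.965735, coefficient = 2
x_2 = 1.9167, f(x_2) = 0.940781, coefficient = 2
x_3 = 2.0000, f(x_3) = 0.909297, coefficient = 2
x_4 = 2.0833, f(x_4) = 0.871503, coefficient = 2
x_5 = 2.1667, f(x_5) = 0.827660, coefficient = 2
x_6 = 2.2500, f(x_6) = 0.778073, coefficient = 2
x_7 = 2.3333, f(x_7) = 0.723086, coefficient = 2
x_8 = 2.4167, f(x_8) = 0.663080, coefficient = 2
x_9 = 2.5000, f(x_9) = 0.598472, coefficient = 2
x_10 = 2.5833, f(x_10) = 0.529711, coefficient = 2
x_11 = 2.6667, f(x_11) = 0.457273, coefficient = 2
x_12 = 2.7500, f(x_12) = 0.381661, coefficient = 1

I ≈ (0.083333/2) × 17.894989 = 0.745625
Exact value: 0.746056
Error: 0.000432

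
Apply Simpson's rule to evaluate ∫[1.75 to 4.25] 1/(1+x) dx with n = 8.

f(x) = 1/(1+x)
a = 1.75, b = 4.25, n = 8
h = (b - a)/n = 0.312500

Simpson's rule: (h/3)[f(x₀) + 4f(x₁) + 2f(x₂) + ... + f(xₙ)]

x_0 = 1.7500, f(x_0) = 0.363636, coefficient = 1
x_1 = 2.0625, f(x_1) = 0.326531, coefficient = 4
x_2 = 2.3750, f(x_2) = 0.296296, coefficient = 2
x_3 = 2.6875, f(x_3) = 0.271186, coefficient = 4
x_4 = 3.0000, f(x_4) = 0.250000, coefficient = 2
x_5 = 3.3125, f(x_5) = 0.231884, coefficient = 4
x_6 = 3.6250, f(x_6) = 0.216216, coefficient = 2
x_7 = 3.9375, f(x_7) = 0.202532, coefficient = 4
x_8 = 4.2500, f(x_8) = 0.190476, coefficient = 1

I ≈ (0.312500/3) × 6.207669 = 0.646632
Exact value: 0.646627
Error: 0.000005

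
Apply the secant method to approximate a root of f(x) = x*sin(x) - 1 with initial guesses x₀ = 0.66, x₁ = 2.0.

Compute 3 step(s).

f(x) = x*sin(x) - 1
x₀ = 0.66, x₁ = 2.0

Secant formula: x_{n+1} = x_n - f(x_n)(x_n - x_{n-1})/(f(x_n) - f(x_{n-1}))

Iteration 1:
  f(0.660000) = -0.595343
  f(2.000000) = 0.818595
  x_2 = 2.000000 - 0.818595×(2.000000 - 0.660000)/(0.818595 - (-0.595343))
       = 1.224211
Iteration 2:
  f(2.000000) = 0.818595
  f(1.224211) = 0.151417
  x_3 = 1.224211 - 0.151417×(1.224211 - 2.000000)/(0.151417 - 0.818595)
       = 1.048144
Iteration 3:
  f(1.224211) = 0.151417
  f(1.048144) = -0.091785
  x_4 = 1.048144 - (-0.091785)×(1.048144 - 1.224211)/(-0.091785 - 0.151417)
       = 1.114592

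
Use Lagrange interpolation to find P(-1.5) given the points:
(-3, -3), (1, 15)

Lagrange interpolation formula:
P(x) = Σ yᵢ × Lᵢ(x)
where Lᵢ(x) = Π_{j≠i} (x - xⱼ)/(xᵢ - xⱼ)

L_0(-1.5) = (-1.5 - 1)/(-3 - 1) = 0.625000
L_1(-1.5) = (-1.5 - (-3))/(1 - (-3)) = 0.375000

P(-1.5) = (-3)×L_0(-1.5) + 15×L_1(-1.5)
P(-1.5) = 3.750000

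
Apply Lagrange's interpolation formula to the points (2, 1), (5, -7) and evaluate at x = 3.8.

Lagrange interpolation formula:
P(x) = Σ yᵢ × Lᵢ(x)
where Lᵢ(x) = Π_{j≠i} (x - xⱼ)/(xᵢ - xⱼ)

L_0(3.8) = (3.8 - 5)/(2 - 5) = 0.400000
L_1(3.8) = (3.8 - 2)/(5 - 2) = 0.600000

P(3.8) = 1×L_0(3.8) + (-7)×L_1(3.8)
P(3.8) = -3.800000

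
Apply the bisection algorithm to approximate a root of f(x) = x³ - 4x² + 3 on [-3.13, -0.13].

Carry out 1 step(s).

f(x) = x³ - 4x² + 3
Initial interval: [-3.13, -0.13]

Iteration 1:
  c_1 = (-3.130000 + (-0.130000))/2 = -1.630000
  f(c_1) = f(-1.630000) = -11.958347
  f(a) × f(c) ≥ 0, new interval: [-1.630000, -0.130000]

After 1 iteration(s), the approximation is c_1 = -1.630000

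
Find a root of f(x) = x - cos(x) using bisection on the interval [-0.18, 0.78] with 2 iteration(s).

f(x) = x - cos(x)
Initial interval: [-0.18, 0.78]

Iteration 1:
  c_1 = (-0.180000 + 0.780000)/2 = 0.300000
  f(c_1) = f(0.300000) = -0.655336
  f(a) × f(c) ≥ 0, new interval: [0.300000, 0.780000]
Iteration 2:
  c_2 = (0.300000 + 0.780000)/2 = 0.540000
  f(c_2) = f(0.540000) = -0.317709
  f(a) × f(c) ≥ 0, new interval: [0.540000, 0.780000]

After 2 iteration(s), the approximation is c_2 = 0.540000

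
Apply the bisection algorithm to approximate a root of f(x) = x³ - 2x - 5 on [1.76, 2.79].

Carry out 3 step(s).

f(x) = x³ - 2x - 5
Initial interval: [1.76, 2.79]

Iteration 1:
  c_1 = (1.760000 + 2.790000)/2 = 2.275000
  f(c_1) = f(2.275000) = 2.224547
  f(a) × f(c) < 0, new interval: [1.760000, 2.275000]
Iteration 2:
  c_2 = (1.760000 + 2.275000)/2 = 2.017500
  f(c_2) = f(2.017500) = -0.823157
  f(a) × f(c) ≥ 0, new interval: [2.017500, 2.275000]
Iteration 3:
  c_3 = (2.017500 + 2.275000)/2 = 2.146250
  f(c_3) = f(2.146250) = 0.593963
  f(a) × f(c) < 0, new interval: [2.017500, 2.146250]

After 3 iteration(s), the approximation is c_3 = 2.146250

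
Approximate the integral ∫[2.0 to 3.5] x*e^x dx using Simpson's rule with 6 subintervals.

f(x) = x*e^x
a = 2.0, b = 3.5, n = 6
h = (b - a)/n = 0.250000

Simpson's rule: (h/3)[f(x₀) + 4f(x₁) + 2f(x₂) + ... + f(xₙ)]

x_0 = 2.0000, f(x_0) = 14.778112, coefficient = 1
x_1 = 2.2500, f(x_1) = 21.347406, coefficient = 4
x_2 = 2.5000, f(x_2) = 30.456235, coefficient = 2
x_3 = 2.7500, f(x_3) = 43.017238, coefficient = 4
x_4 = 3.0000, f(x_4) = 60.256611, coefficient = 2
x_5 = 3.2500, f(x_5) = 83.818605, coefficient = 4
x_6 = 3.5000, f(x_6) = 115.904082, coefficient = 1

I ≈ (0.250000/3) × 904.840878 = 75.403406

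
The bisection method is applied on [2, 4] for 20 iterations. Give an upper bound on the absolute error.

Bisection error bound: |error| ≤ (b-a)/2^n
|error| ≤ (4 - 2)/2^20 = 2/2^20
|error| ≤ 0.0000019073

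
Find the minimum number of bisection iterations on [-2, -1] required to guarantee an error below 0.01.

We need (b-a)/2^n ≤ 0.01
(-1 - (-2))/2^n ≤ 0.01
1/2^n ≤ 0.01
2^n ≥ 100
n ≥ log₂(100) = 6.64
n ≥ 7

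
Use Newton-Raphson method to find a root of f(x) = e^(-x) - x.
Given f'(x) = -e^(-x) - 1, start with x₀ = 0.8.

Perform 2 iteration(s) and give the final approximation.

f(x) = e^(-x) - x
f'(x) = -e^(-x) - 1
x₀ = 0.8

Newton-Raphson formula: x_{n+1} = x_n - f(x_n)/f'(x_n)

Iteration 1:
  f(0.800000) = -0.350671
  f'(0.800000) = -1.449329
  x_1 = 0.800000 - (-0.350671)/(-1.449329) = 0.558046
Iteration 2:
  f(0.558046) = 0.014280
  f'(0.558046) = -1.572326
  x_2 = 0.558046 - 0.014280/(-1.572326) = 0.567128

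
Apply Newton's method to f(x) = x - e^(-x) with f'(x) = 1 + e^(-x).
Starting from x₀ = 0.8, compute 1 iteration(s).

f(x) = x - e^(-x)
f'(x) = 1 + e^(-x)
x₀ = 0.8

Newton-Raphson formula: x_{n+1} = x_n - f(x_n)/f'(x_n)

Iteration 1:
  f(0.800000) = 0.350671
  f'(0.800000) = 1.449329
  x_1 = 0.800000 - 0.350671/1.449329 = 0.558046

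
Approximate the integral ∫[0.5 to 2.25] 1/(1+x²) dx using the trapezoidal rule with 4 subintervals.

f(x) = 1/(1+x²)
a = 0.5, b = 2.25, n = 4
h = (b - a)/n = 0.437500

Trapezoidal rule: (h/2)[f(x₀) + 2f(x₁) + 2f(x₂) + ... + f(xₙ)]

x_0 = 0.5000, f(x_0) = 0.800000, coefficient = 1
x_1 = 0.9375, f(x_1) = 0.532225, coefficient = 2
x_2 = 1.3750, f(x_2) = 0.345946, coefficient = 2
x_3 = 1.8125, f(x_3) = 0.233364, coefficient = 2
x_4 = 2.2500, f(x_4) = 0.164948, coefficient = 1

I ≈ (0.437500/2) × 3.188017 = 0.697379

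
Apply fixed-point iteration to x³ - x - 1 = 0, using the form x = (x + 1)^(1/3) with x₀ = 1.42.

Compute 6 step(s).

Equation: x³ - x - 1 = 0
Fixed-point form: x = (x + 1)^(1/3)
x₀ = 1.42

x_1 = g(1.420000) = 1.342575
x_2 = g(1.342575) = 1.328101
x_3 = g(1.328101) = 1.325360
x_4 = g(1.325360) = 1.324840
x_5 = g(1.324840) = 1.324741
x_6 = g(1.324741) = 1.324722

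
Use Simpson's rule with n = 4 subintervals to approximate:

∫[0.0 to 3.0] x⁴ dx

f(x) = x⁴
a = 0.0, b = 3.0, n = 4
h = (b - a)/n = 0.750000

Simpson's rule: (h/3)[f(x₀) + 4f(x₁) + 2f(x₂) + ... + f(xₙ)]

x_0 = 0.0000, f(x_0) = 0.000000, coefficient = 1
x_1 = 0.7500, f(x_1) = 0.316406, coefficient = 4
x_2 = 1.5000, f(x_2) = 5.062500, coefficient = 2
x_3 = 2.2500, f(x_3) = 25.628906, coefficient = 4
x_4 = 3.0000, f(x_4) = 81.000000, coefficient = 1

I ≈ (0.750000/3) × 194.906250 = 48.726562
Exact value: 48.600000
Error: 0.126562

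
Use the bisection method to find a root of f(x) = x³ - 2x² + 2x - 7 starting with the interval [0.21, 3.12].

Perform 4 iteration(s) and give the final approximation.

f(x) = x³ - 2x² + 2x - 7
Initial interval: [0.21, 3.12]

Iteration 1:
  c_1 = (0.210000 + 3.120000)/2 = 1.665000
  f(c_1) = f(1.665000) = -4.598695
  f(a) × f(c) ≥ 0, new interval: [1.665000, 3.120000]
Iteration 2:
  c_2 = (1.665000 + 3.120000)/2 = 2.392500
  f(c_2) = f(2.392500) = 0.031692
  f(a) × f(c) < 0, new interval: [1.665000, 2.392500]
Iteration 3:
  c_3 = (1.665000 + 2.392500)/2 = 2.028750
  f(c_3) = f(2.028750) = -2.824170
  f(a) × f(c) ≥ 0, new interval: [2.028750, 2.392500]
Iteration 4:
  c_4 = (2.028750 + 2.392500)/2 = 2.210625
  f(c_4) = f(2.210625) = -1.549455
  f(a) × f(c) ≥ 0, new interval: [2.210625, 2.392500]

After 4 iteration(s), the approximation is c_4 = 2.210625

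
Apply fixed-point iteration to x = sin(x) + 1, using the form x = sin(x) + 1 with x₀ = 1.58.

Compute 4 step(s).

Equation: x = sin(x) + 1
Fixed-point form: x = sin(x) + 1
x₀ = 1.58

x_1 = g(1.580000) = 1.999958
x_2 = g(1.999958) = 1.909315
x_3 = g(1.909315) = 1.943248
x_4 = g(1.943248) = 1.931438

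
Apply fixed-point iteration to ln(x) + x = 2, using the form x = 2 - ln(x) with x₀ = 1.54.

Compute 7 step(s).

Equation: ln(x) + x = 2
Fixed-point form: x = 2 - ln(x)
x₀ = 1.54

x_1 = g(1.540000) = 1.568218
x_2 = g(1.568218) = 1.550060
x_3 = g(1.550060) = 1.561706
x_4 = g(1.561706) = 1.554221
x_5 = g(1.554221) = 1.559025
x_6 = g(1.559025) = 1.555939
x_7 = g(1.555939) = 1.557921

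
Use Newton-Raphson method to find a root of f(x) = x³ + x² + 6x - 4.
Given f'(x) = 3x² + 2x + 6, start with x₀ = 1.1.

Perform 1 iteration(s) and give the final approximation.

f(x) = x³ + x² + 6x - 4
f'(x) = 3x² + 2x + 6
x₀ = 1.1

Newton-Raphson formula: x_{n+1} = x_n - f(x_n)/f'(x_n)

Iteration 1:
  f(1.100000) = 5.141000
  f'(1.100000) = 11.830000
  x_1 = 1.100000 - 5.141000/11.830000 = 0.665427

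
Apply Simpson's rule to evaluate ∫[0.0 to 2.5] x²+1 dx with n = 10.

f(x) = x²+1
a = 0.0, b = 2.5, n = 10
h = (b - a)/n = 0.250000

Simpson's rule: (h/3)[f(x₀) + 4f(x₁) + 2f(x₂) + ... + f(xₙ)]

x_0 = 0.0000, f(x_0) = 1.000000, coefficient = 1
x_1 = 0.2500, f(x_1) = 1.062500, coefficient = 4
x_2 = 0.5000, f(x_2) = 1.250000, coefficient = 2
x_3 = 0.7500, f(x_3) = 1.562500, coefficient = 4
x_4 = 1.0000, f(x_4) = 2.000000, coefficient = 2
x_5 = 1.2500, f(x_5) = 2.562500, coefficient = 4
x_6 = 1.5000, f(x_6) = 3.250000, coefficient = 2
x_7 = 1.7500, f(x_7) = 4.062500, coefficient = 4
x_8 = 2.0000, f(x_8) = 5.000000, coefficient = 2
x_9 = 2.2500, f(x_9) = 6.062500, coefficient = 4
x_10 = 2.5000, f(x_10) = 7.250000, coefficient = 1

I ≈ (0.250000/3) × 92.500000 = 7.708333
Exact value: 7.708333
Error: 0.000000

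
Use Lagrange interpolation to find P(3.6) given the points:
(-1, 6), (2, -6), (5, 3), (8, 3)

Lagrange interpolation formula:
P(x) = Σ yᵢ × Lᵢ(x)
where Lᵢ(x) = Π_{j≠i} (x - xⱼ)/(xᵢ - xⱼ)

L_0(3.6) = (3.6 - 2)/(-1 - 2) × (3.6 - 5)/(-1 - 5) × (3.6 - 8)/(-1 - 8) = -0.060840
L_1(3.6) = (3.6 - (-1))/(2 - (-1)) × (3.6 - 5)/(2 - 5) × (3.6 - 8)/(2 - 8) = 0.524741
L_2(3.6) = (3.6 - (-1))/(5 - (-1)) × (3.6 - 2)/(5 - 2) × (3.6 - 8)/(5 - 8) = 0.599704
L_3(3.6) = (3.6 - (-1))/(8 - (-1)) × (3.6 - 2)/(8 - 2) × (3.6 - 5)/(8 - 5) = -0.063605

P(3.6) = 6×L_0(3.6) + (-6)×L_1(3.6) + 3×L_2(3.6) + 3×L_3(3.6)
P(3.6) = -1.905185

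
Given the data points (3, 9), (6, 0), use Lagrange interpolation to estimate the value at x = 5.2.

Lagrange interpolation formula:
P(x) = Σ yᵢ × Lᵢ(x)
where Lᵢ(x) = Π_{j≠i} (x - xⱼ)/(xᵢ - xⱼ)

L_0(5.2) = (5.2 - 6)/(3 - 6) = 0.266667
L_1(5.2) = (5.2 - 3)/(6 - 3) = 0.733333

P(5.2) = 9×L_0(5.2) + 0×L_1(5.2)
P(5.2) = 2.400000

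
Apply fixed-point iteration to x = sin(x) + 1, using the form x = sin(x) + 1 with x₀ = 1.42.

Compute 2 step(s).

Equation: x = sin(x) + 1
Fixed-point form: x = sin(x) + 1
x₀ = 1.42

x_1 = g(1.420000) = 1.988652
x_2 = g(1.988652) = 1.913961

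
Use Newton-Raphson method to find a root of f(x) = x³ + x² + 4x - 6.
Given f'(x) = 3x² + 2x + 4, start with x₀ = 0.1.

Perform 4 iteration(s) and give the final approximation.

f(x) = x³ + x² + 4x - 6
f'(x) = 3x² + 2x + 4
x₀ = 0.1

Newton-Raphson formula: x_{n+1} = x_n - f(x_n)/f'(x_n)

Iteration 1:
  f(0.100000) = -5.589000
  f'(0.100000) = 4.230000
  x_1 = 0.100000 - (-5.589000)/4.230000 = 1.421277
Iteration 2:
  f(1.421277) = 4.576151
  f'(1.421277) = 12.902635
  x_2 = 1.421277 - 4.576151/12.902635 = 1.066609
Iteration 3:
  f(1.066609) = 0.617520
  f'(1.066609) = 9.546179
  x_3 = 1.066609 - 0.617520/9.546179 = 1.001921
Iteration 4:
  f(1.001921) = 0.017303
  f'(1.001921) = 9.015379
  x_4 = 1.001921 - 0.017303/9.015379 = 1.000002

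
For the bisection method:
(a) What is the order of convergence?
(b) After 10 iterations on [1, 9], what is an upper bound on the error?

(a) Bisection has linear (order 1) convergence; the error is halved each step.

(b) Error bound = (b-a)/2^n = (9 - 1)/2^{10}
    = 8/2^{10}

(a) 1 (linear); (b) error ≤ 7.81e-03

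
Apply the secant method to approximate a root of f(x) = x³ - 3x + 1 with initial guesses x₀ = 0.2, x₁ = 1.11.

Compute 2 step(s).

f(x) = x³ - 3x + 1
x₀ = 0.2, x₁ = 1.11

Secant formula: x_{n+1} = x_n - f(x_n)(x_n - x_{n-1})/(f(x_n) - f(x_{n-1}))

Iteration 1:
  f(0.200000) = 0.408000
  f(1.110000) = -0.962369
  x_2 = 1.110000 - (-0.962369)×(1.110000 - 0.200000)/(-0.962369 - 0.408000)
       = 0.470934
Iteration 2:
  f(1.110000) = -0.962369
  f(0.470934) = -0.308360
  x_3 = 0.470934 - (-0.308360)×(0.470934 - 1.110000)/(-0.308360 - (-0.962369))
       = 0.169621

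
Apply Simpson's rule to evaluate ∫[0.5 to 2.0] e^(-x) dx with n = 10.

f(x) = e^(-x)
a = 0.5, b = 2.0, n = 10
h = (b - a)/n = 0.150000

Simpson's rule: (h/3)[f(x₀) + 4f(x₁) + 2f(x₂) + ... + f(xₙ)]

x_0 = 0.5000, f(x_0) = 0.606531, coefficient = 1
x_1 = 0.6500, f(x_1) = 0.522046, coefficient = 4
x_2 = 0.8000, f(x_2) = 0.449329, coefficient = 2
x_3 = 0.9500, f(x_3) = 0.386741, coefficient = 4
x_4 = 1.1000, f(x_4) = 0.332871, coefficient = 2
x_5 = 1.2500, f(x_5) = 0.286505, coefficient = 4
x_6 = 1.4000, f(x_6) = 0.246597, coefficient = 2
x_7 = 1.5500, f(x_7) = 0.212248, coefficient = 4
x_8 = 1.7000, f(x_8) = 0.182684, coefficient = 2
x_9 = 1.8500, f(x_9) = 0.157237, coefficient = 4
x_10 = 2.0000, f(x_10) = 0.135335, coefficient = 1

I ≈ (0.150000/3) × 9.423934 = 0.471197
Exact value: 0.471195
Error: 0.000001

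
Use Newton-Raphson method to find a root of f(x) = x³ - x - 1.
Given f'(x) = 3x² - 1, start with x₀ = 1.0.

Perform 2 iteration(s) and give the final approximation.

f(x) = x³ - x - 1
f'(x) = 3x² - 1
x₀ = 1.0

Newton-Raphson formula: x_{n+1} = x_n - f(x_n)/f'(x_n)

Iteration 1:
  f(1.000000) = -1.000000
  f'(1.000000) = 2.000000
  x_1 = 1.000000 - (-1.000000)/2.000000 = 1.500000
Iteration 2:
  f(1.500000) = 0.875000
  f'(1.500000) = 5.750000
  x_2 = 1.500000 - 0.875000/5.750000 = 1.347826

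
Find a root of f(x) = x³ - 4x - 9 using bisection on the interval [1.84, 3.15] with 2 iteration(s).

f(x) = x³ - 4x - 9
Initial interval: [1.84, 3.15]

Iteration 1:
  c_1 = (1.840000 + 3.150000)/2 = 2.495000
  f(c_1) = f(2.495000) = -3.448563
  f(a) × f(c) ≥ 0, new interval: [2.495000, 3.150000]
Iteration 2:
  c_2 = (2.495000 + 3.150000)/2 = 2.822500
  f(c_2) = f(2.822500) = 2.195464
  f(a) × f(c) < 0, new interval: [2.495000, 2.822500]

After 2 iteration(s), the approximation is c_2 = 2.822500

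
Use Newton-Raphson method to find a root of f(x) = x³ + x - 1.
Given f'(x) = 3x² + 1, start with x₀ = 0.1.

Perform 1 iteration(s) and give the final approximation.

f(x) = x³ + x - 1
f'(x) = 3x² + 1
x₀ = 0.1

Newton-Raphson formula: x_{n+1} = x_n - f(x_n)/f'(x_n)

Iteration 1:
  f(0.100000) = -0.899000
  f'(0.100000) = 1.030000
  x_1 = 0.100000 - (-0.899000)/1.030000 = 0.972816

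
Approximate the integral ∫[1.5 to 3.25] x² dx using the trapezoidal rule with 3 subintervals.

f(x) = x²
a = 1.5, b = 3.25, n = 3
h = (b - a)/n = 0.583333

Trapezoidal rule: (h/2)[f(x₀) + 2f(x₁) + 2f(x₂) + ... + f(xₙ)]

x_0 = 1.5000, f(x_0) = 2.250000, coefficient = 1
x_1 = 2.0833, f(x_1) = 4.340278, coefficient = 2
x_2 = 2.6667, f(x_2) = 7.111111, coefficient = 2
x_3 = 3.2500, f(x_3) = 10.562500, coefficient = 1

I ≈ (0.583333/2) × 35.715278 = 10.416956
Exact value: 10.317708
Error: 0.099248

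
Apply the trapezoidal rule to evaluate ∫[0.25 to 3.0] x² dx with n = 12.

f(x) = x²
a = 0.25, b = 3.0, n = 12
h = (b - a)/n = 0.229167

Trapezoidal rule: (h/2)[f(x₀) + 2f(x₁) + 2f(x₂) + ... + f(xₙ)]

x_0 = 0.2500, f(x_0) = 0.062500, coefficient = 1
x_1 = 0.4792, f(x_1) = 0.229601, coefficient = 2
x_2 = 0.7083, f(x_2) = 0.501736, coefficient = 2
x_3 = 0.9375, f(x_3) = 0.878906, coefficient = 2
x_4 = 1.1667, f(x_4) = 1.361111, coefficient = 2
x_5 = 1.3958, f(x_5) = 1.948351, coefficient = 2
x_6 = 1.6250, f(x_6) = 2.640625, coefficient = 2
x_7 = 1.8542, f(x_7) = 3.437934, coefficient = 2
x_8 = 2.0833, f(x_8) = 4.340278, coefficient = 2
x_9 = 2.3125, f(x_9) = 5.347656, coefficient = 2
x_10 = 2.5417, f(x_10) = 6.460069, coefficient = 2
x_11 = 2.7708, f(x_11) = 7.677517, coefficient = 2
x_12 = 3.0000, f(x_12) = 9.000000, coefficient = 1

I ≈ (0.229167/2) × 78.710069 = 9.018862
Exact value: 8.994792
Error: 0.024070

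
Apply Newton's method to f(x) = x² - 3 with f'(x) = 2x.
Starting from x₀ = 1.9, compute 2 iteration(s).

f(x) = x² - 3
f'(x) = 2x
x₀ = 1.9

Newton-Raphson formula: x_{n+1} = x_n - f(x_n)/f'(x_n)

Iteration 1:
  f(1.900000) = 0.610000
  f'(1.900000) = 3.800000
  x_1 = 1.900000 - 0.610000/3.800000 = 1.739474
Iteration 2:
  f(1.739474) = 0.025769
  f'(1.739474) = 3.478947
  x_2 = 1.739474 - 0.025769/3.478947 = 1.732067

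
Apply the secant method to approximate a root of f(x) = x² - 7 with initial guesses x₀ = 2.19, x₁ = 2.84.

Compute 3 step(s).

f(x) = x² - 7
x₀ = 2.19, x₁ = 2.84

Secant formula: x_{n+1} = x_n - f(x_n)(x_n - x_{n-1})/(f(x_n) - f(x_{n-1}))

Iteration 1:
  f(2.190000) = -2.203900
  f(2.840000) = 1.065600
  x_2 = 2.840000 - 1.065600×(2.840000 - 2.190000)/(1.065600 - (-2.203900))
       = 2.628151
Iteration 2:
  f(2.840000) = 1.065600
  f(2.628151) = -0.092822
  x_3 = 2.628151 - (-0.092822)×(2.628151 - 2.840000)/(-0.092822 - 1.065600)
       = 2.645126
Iteration 3:
  f(2.628151) = -0.092822
  f(2.645126) = -0.003308
  x_4 = 2.645126 - (-0.003308)×(2.645126 - 2.628151)/(-0.003308 - (-0.092822))
       = 2.645753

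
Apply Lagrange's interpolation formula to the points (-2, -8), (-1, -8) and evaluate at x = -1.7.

Lagrange interpolation formula:
P(x) = Σ yᵢ × Lᵢ(x)
where Lᵢ(x) = Π_{j≠i} (x - xⱼ)/(xᵢ - xⱼ)

L_0(-1.7) = (-1.7 - (-1))/(-2 - (-1)) = 0.700000
L_1(-1.7) = (-1.7 - (-2))/(-1 - (-2)) = 0.300000

P(-1.7) = (-8)×L_0(-1.7) + (-8)×L_1(-1.7)
P(-1.7) = -8.000000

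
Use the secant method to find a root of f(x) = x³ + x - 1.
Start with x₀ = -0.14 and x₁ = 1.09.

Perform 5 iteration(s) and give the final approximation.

f(x) = x³ + x - 1
x₀ = -0.14, x₁ = 1.09

Secant formula: x_{n+1} = x_n - f(x_n)(x_n - x_{n-1})/(f(x_n) - f(x_{n-1}))

Iteration 1:
  f(-0.140000) = -1.142744
  f(1.090000) = 1.385029
  x_2 = 1.090000 - 1.385029×(1.090000 - (-0.140000))/(1.385029 - (-1.142744))
       = 0.416053
Iteration 2:
  f(1.090000) = 1.385029
  f(0.416053) = -0.511929
  x_3 = 0.416053 - (-0.511929)×(0.416053 - 1.090000)/(-0.511929 - 1.385029)
       = 0.597930
Iteration 3:
  f(0.416053) = -0.511929
  f(0.597930) = -0.188299
  x_4 = 0.597930 - (-0.188299)×(0.597930 - 0.416053)/(-0.188299 - (-0.511929))
       = 0.703752
Iteration 4:
  f(0.597930) = -0.188299
  f(0.703752) = 0.052296
  x_5 = 0.703752 - 0.052296×(0.703752 - 0.597930)/(0.052296 - (-0.188299))
       = 0.680750
Iteration 5:
  f(0.703752) = 0.052296
  f(0.680750) = -0.003777
  x_6 = 0.680750 - (-0.003777)×(0.680750 - 0.703752)/(-0.003777 - 0.052296)
       = 0.682299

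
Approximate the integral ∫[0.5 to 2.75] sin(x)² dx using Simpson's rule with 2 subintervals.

f(x) = sin(x)²
a = 0.5, b = 2.75, n = 2
h = (b - a)/n = 1.125000

Simpson's rule: (h/3)[f(x₀) + 4f(x₁) + 2f(x₂) + ... + f(xₙ)]

x_0 = 0.5000, f(x_0) = 0.229849, coefficient = 1
x_1 = 1.6250, f(x_1) = 0.997065, coefficient = 4
x_2 = 2.7500, f(x_2) = 0.145665, coefficient = 1

I ≈ (1.125000/3) × 4.363773 = 1.636415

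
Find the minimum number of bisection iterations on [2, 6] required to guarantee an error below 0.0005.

We need (b-a)/2^n ≤ 0.0005
(6 - 2)/2^n ≤ 0.0005
4/2^n ≤ 0.0005
2^n ≥ 8000
n ≥ log₂(8000) = 12.97
n ≥ 13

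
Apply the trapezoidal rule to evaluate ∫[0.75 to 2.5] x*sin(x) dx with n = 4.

f(x) = x*sin(x)
a = 0.75, b = 2.5, n = 4
h = (b - a)/n = 0.437500

Trapezoidal rule: (h/2)[f(x₀) + 2f(x₁) + 2f(x₂) + ... + f(xₙ)]

x_0 = 0.7500, f(x_0) = 0.511229, coefficient = 1
x_1 = 1.1875, f(x_1) = 1.101331, coefficient = 2
x_2 = 1.6250, f(x_2) = 1.622613, coefficient = 2
x_3 = 2.0625, f(x_3) = 1.818155, coefficient = 2
x_4 = 2.5000, f(x_4) = 1.496180, coefficient = 1

I ≈ (0.437500/2) × 11.091609 = 2.426290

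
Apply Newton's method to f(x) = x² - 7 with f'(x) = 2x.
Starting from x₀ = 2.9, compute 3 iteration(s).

f(x) = x² - 7
f'(x) = 2x
x₀ = 2.9

Newton-Raphson formula: x_{n+1} = x_n - f(x_n)/f'(x_n)

Iteration 1:
  f(2.900000) = 1.410000
  f'(2.900000) = 5.800000
  x_1 = 2.900000 - 1.410000/5.800000 = 2.656897
Iteration 2:
  f(2.656897) = 0.059099
  f'(2.656897) = 5.313793
  x_2 = 2.656897 - 0.059099/5.313793 = 2.645775
Iteration 3:
  f(2.645775) = 0.000124
  f'(2.645775) = 5.291549
  x_3 = 2.645775 - 0.000124/5.291549 = 2.645751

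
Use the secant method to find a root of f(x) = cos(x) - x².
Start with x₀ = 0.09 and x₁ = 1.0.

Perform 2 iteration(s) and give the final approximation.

f(x) = cos(x) - x²
x₀ = 0.09, x₁ = 1.0

Secant formula: x_{n+1} = x_n - f(x_n)(x_n - x_{n-1})/(f(x_n) - f(x_{n-1}))

Iteration 1:
  f(0.090000) = 0.987853
  f(1.000000) = -0.459698
  x_2 = 1.000000 - (-0.459698)×(1.000000 - 0.090000)/(-0.459698 - 0.987853)
       = 0.711012
Iteration 2:
  f(1.000000) = -0.459698
  f(0.711012) = 0.252164
  x_3 = 0.711012 - 0.252164×(0.711012 - 1.000000)/(0.252164 - (-0.459698))
       = 0.813381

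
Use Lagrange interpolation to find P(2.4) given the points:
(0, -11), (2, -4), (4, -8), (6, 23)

Lagrange interpolation formula:
P(x) = Σ yᵢ × Lᵢ(x)
where Lᵢ(x) = Π_{j≠i} (x - xⱼ)/(xᵢ - xⱼ)

L_0(2.4) = (2.4 - 2)/(0 - 2) × (2.4 - 4)/(0 - 4) × (2.4 - 6)/(0 - 6) = -0.048000
L_1(2.4) = (2.4 - 0)/(2 - 0) × (2.4 - 4)/(2 - 4) × (2.4 - 6)/(2 - 6) = 0.864000
L_2(2.4) = (2.4 - 0)/(4 - 0) × (2.4 - 2)/(4 - 2) × (2.4 - 6)/(4 - 6) = 0.216000
L_3(2.4) = (2.4 - 0)/(6 - 0) × (2.4 - 2)/(6 - 2) × (2.4 - 4)/(6 - 4) = -0.032000

P(2.4) = (-11)×L_0(2.4) + (-4)×L_1(2.4) + (-8)×L_2(2.4) + 23×L_3(2.4)
P(2.4) = -5.392000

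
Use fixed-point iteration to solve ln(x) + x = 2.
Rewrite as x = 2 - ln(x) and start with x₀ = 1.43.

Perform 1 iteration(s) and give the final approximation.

Equation: ln(x) + x = 2
Fixed-point form: x = 2 - ln(x)
x₀ = 1.43

x_1 = g(1.430000) = 1.642326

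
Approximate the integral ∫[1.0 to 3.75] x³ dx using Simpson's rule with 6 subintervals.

f(x) = x³
a = 1.0, b = 3.75, n = 6
h = (b - a)/n = 0.458333

Simpson's rule: (h/3)[f(x₀) + 4f(x₁) + 2f(x₂) + ... + f(xₙ)]

x_0 = 1.0000, f(x_0) = 1.000000, coefficient = 1
x_1 = 1.4583, f(x_1) = 3.101490, coefficient = 4
x_2 = 1.9167, f(x_2) = 7.041088, coefficient = 2
x_3 = 2.3750, f(x_3) = 13.396484, coefficient = 4
x_4 = 2.8333, f(x_4) = 22.745370, coefficient = 2
x_5 = 3.2917, f(x_5) = 35.665437, coefficient = 4
x_6 = 3.7500, f(x_6) = 52.734375, coefficient = 1

I ≈ (0.458333/3) × 321.960938 = 49.188477
Exact value: 49.188477
Error: 0.000000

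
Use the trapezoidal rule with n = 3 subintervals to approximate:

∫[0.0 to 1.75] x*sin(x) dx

f(x) = x*sin(x)
a = 0.0, b = 1.75, n = 3
h = (b - a)/n = 0.583333

Trapezoidal rule: (h/2)[f(x₀) + 2f(x₁) + 2f(x₂) + ... + f(xₙ)]

x_0 = 0.0000, f(x_0) = 0.000000, coefficient = 1
x_1 = 0.5833, f(x_1) = 0.321305, coefficient = 2
x_2 = 1.1667, f(x_2) = 1.072686, coefficient = 2
x_3 = 1.7500, f(x_3) = 1.721975, coefficient = 1

I ≈ (0.583333/2) × 4.509958 = 1.315404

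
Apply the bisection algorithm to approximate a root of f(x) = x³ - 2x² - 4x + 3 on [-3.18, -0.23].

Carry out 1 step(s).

f(x) = x³ - 2x² - 4x + 3
Initial interval: [-3.18, -0.23]

Iteration 1:
  c_1 = (-3.180000 + (-0.230000))/2 = -1.705000
  f(c_1) = f(-1.705000) = -0.950528
  f(a) × f(c) ≥ 0, new interval: [-1.705000, -0.230000]

After 1 iteration(s), the approximation is c_1 = -1.705000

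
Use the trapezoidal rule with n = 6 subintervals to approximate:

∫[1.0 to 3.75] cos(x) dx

f(x) = cos(x)
a = 1.0, b = 3.75, n = 6
h = (b - a)/n = 0.458333

Trapezoidal rule: (h/2)[f(x₀) + 2f(x₁) + 2f(x₂) + ... + f(xₙ)]

x_0 = 1.0000, f(x_0) = 0.540302, coefficient = 1
x_1 = 1.4583, f(x_1) = 0.112226, coefficient = 2
x_2 = 1.9167, f(x_2) = -0.339016, coefficient = 2
x_3 = 2.3750, f(x_3) = -0.720278, coefficient = 2
x_4 = 2.8333, f(x_4) = -0.952863, coefficient = 2
x_5 = 3.2917, f(x_5) = -0.988760, coefficient = 2
x_6 = 3.7500, f(x_6) = -0.820559, coefficient = 1

I ≈ (0.458333/2) × -6.057639 = -1.388209
Exact value: -1.413032
Error: 0.024823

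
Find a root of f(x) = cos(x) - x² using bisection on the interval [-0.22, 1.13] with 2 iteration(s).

f(x) = cos(x) - x²
Initial interval: [-0.22, 1.13]

Iteration 1:
  c_1 = (-0.220000 + 1.130000)/2 = 0.455000
  f(c_1) = f(0.455000) = 0.691236
  f(a) × f(c) ≥ 0, new interval: [0.455000, 1.130000]
Iteration 2:
  c_2 = (0.455000 + 1.130000)/2 = 0.792500
  f(c_2) = f(0.792500) = 0.074011
  f(a) × f(c) ≥ 0, new interval: [0.792500, 1.130000]

After 2 iteration(s), the approximation is c_2 = 0.792500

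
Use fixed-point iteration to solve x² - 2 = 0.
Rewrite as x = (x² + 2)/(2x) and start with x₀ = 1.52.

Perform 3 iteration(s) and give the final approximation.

Equation: x² - 2 = 0
Fixed-point form: x = (x² + 2)/(2x)
x₀ = 1.52

x_1 = g(1.520000) = 1.417895
x_2 = g(1.417895) = 1.414218
x_3 = g(1.414218) = 1.414214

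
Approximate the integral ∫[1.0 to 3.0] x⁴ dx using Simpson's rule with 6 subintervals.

f(x) = x⁴
a = 1.0, b = 3.0, n = 6
h = (b - a)/n = 0.333333

Simpson's rule: (h/3)[f(x₀) + 4f(x₁) + 2f(x₂) + ... + f(xₙ)]

x_0 = 1.0000, f(x_0) = 1.000000, coefficient = 1
x_1 = 1.3333, f(x_1) = 3.160494, coefficient = 4
x_2 = 1.6667, f(x_2) = 7.716049, coefficient = 2
x_3 = 2.0000, f(x_3) = 16.000000, coefficient = 4
x_4 = 2.3333, f(x_4) = 29.641975, coefficient = 2
x_5 = 2.6667, f(x_5) = 50.567901, coefficient = 4
x_6 = 3.0000, f(x_6) = 81.000000, coefficient = 1

I ≈ (0.333333/3) × 435.629630 = 48.403292
Exact value: 48.400000
Error: 0.003292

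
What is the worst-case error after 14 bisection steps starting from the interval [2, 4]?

Bisection error bound: |error| ≤ (b-a)/2^n
|error| ≤ (4 - 2)/2^14 = 2/2^14
|error| ≤ 0.0001220703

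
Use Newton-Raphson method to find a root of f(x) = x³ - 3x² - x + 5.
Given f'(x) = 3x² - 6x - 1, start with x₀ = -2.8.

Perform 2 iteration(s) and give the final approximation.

f(x) = x³ - 3x² - x + 5
f'(x) = 3x² - 6x - 1
x₀ = -2.8

Newton-Raphson formula: x_{n+1} = x_n - f(x_n)/f'(x_n)

Iteration 1:
  f(-2.800000) = -37.672000
  f'(-2.800000) = 39.320000
  x_1 = -2.800000 - (-37.672000)/39.320000 = -1.841913
Iteration 2:
  f(-1.841913) = -9.584962
  f'(-1.841913) = 20.229400
  x_2 = -1.841913 - (-9.584962)/20.229400 = -1.368099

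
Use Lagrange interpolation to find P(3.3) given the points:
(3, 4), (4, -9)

Lagrange interpolation formula:
P(x) = Σ yᵢ × Lᵢ(x)
where Lᵢ(x) = Π_{j≠i} (x - xⱼ)/(xᵢ - xⱼ)

L_0(3.3) = (3.3 - 4)/(3 - 4) = 0.700000
L_1(3.3) = (3.3 - 3)/(4 - 3) = 0.300000

P(3.3) = 4×L_0(3.3) + (-9)×L_1(3.3)
P(3.3) = 0.100000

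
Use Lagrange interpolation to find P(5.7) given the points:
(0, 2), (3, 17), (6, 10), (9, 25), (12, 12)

Lagrange interpolation formula:
P(x) = Σ yᵢ × Lᵢ(x)
where Lᵢ(x) = Π_{j≠i} (x - xⱼ)/(xᵢ - xⱼ)

L_0(5.7) = (5.7 - 3)/(0 - 3) × (5.7 - 6)/(0 - 6) × (5.7 - 9)/(0 - 9) × (5.7 - 12)/(0 - 12) = -0.008662
L_1(5.7) = (5.7 - 0)/(3 - 0) × (5.7 - 6)/(3 - 6) × (5.7 - 9)/(3 - 9) × (5.7 - 12)/(3 - 12) = 0.073150
L_2(5.7) = (5.7 - 0)/(6 - 0) × (5.7 - 3)/(6 - 3) × (5.7 - 9)/(6 - 9) × (5.7 - 12)/(6 - 12) = 0.987525
L_3(5.7) = (5.7 - 0)/(9 - 0) × (5.7 - 3)/(9 - 3) × (5.7 - 6)/(9 - 6) × (5.7 - 12)/(9 - 12) = -0.059850
L_4(5.7) = (5.7 - 0)/(12 - 0) × (5.7 - 3)/(12 - 3) × (5.7 - 6)/(12 - 6) × (5.7 - 9)/(12 - 9) = 0.007837

P(5.7) = 2×L_0(5.7) + 17×L_1(5.7) + 10×L_2(5.7) + 25×L_3(5.7) + 12×L_4(5.7)
P(5.7) = 9.699275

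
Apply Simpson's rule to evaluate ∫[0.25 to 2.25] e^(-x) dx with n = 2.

f(x) = e^(-x)
a = 0.25, b = 2.25, n = 2
h = (b - a)/n = 1.000000

Simpson's rule: (h/3)[f(x₀) + 4f(x₁) + 2f(x₂) + ... + f(xₙ)]

x_0 = 0.2500, f(x_0) = 0.778801, coefficient = 1
x_1 = 1.2500, f(x_1) = 0.286505, coefficient = 4
x_2 = 2.2500, f(x_2) = 0.105399, coefficient = 1

I ≈ (1.000000/3) × 2.030219 = 0.676740
Exact value: 0.673402
Error: 0.003338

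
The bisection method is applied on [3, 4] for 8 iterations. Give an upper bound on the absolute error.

Bisection error bound: |error| ≤ (b-a)/2^n
|error| ≤ (4 - 3)/2^8 = 1/2^8
|error| ≤ 0.0039062500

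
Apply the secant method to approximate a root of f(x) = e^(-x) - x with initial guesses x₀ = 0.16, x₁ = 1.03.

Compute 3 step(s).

f(x) = e^(-x) - x
x₀ = 0.16, x₁ = 1.03

Secant formula: x_{n+1} = x_n - f(x_n)(x_n - x_{n-1})/(f(x_n) - f(x_{n-1}))

Iteration 1:
  f(0.160000) = 0.692144
  f(1.030000) = -0.672993
  x_2 = 1.030000 - (-0.672993)×(1.030000 - 0.160000)/(-0.672993 - 0.692144)
       = 0.601102
Iteration 2:
  f(1.030000) = -0.672993
  f(0.601102) = -0.052895
  x_3 = 0.601102 - (-0.052895)×(0.601102 - 1.030000)/(-0.052895 - (-0.672993))
       = 0.564517
Iteration 3:
  f(0.601102) = -0.052895
  f(0.564517) = 0.004118
  x_4 = 0.564517 - 0.004118×(0.564517 - 0.601102)/(0.004118 - (-0.052895))
       = 0.567159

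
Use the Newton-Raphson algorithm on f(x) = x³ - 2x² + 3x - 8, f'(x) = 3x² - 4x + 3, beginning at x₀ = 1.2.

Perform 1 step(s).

f(x) = x³ - 2x² + 3x - 8
f'(x) = 3x² - 4x + 3
x₀ = 1.2

Newton-Raphson formula: x_{n+1} = x_n - f(x_n)/f'(x_n)

Iteration 1:
  f(1.200000) = -5.552000
  f'(1.200000) = 2.520000
  x_1 = 1.200000 - (-5.552000)/2.520000 = 3.403175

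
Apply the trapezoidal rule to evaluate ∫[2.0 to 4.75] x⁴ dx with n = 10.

f(x) = x⁴
a = 2.0, b = 4.75, n = 10
h = (b - a)/n = 0.275000

Trapezoidal rule: (h/2)[f(x₀) + 2f(x₁) + 2f(x₂) + ... + f(xₙ)]

x_0 = 2.0000, f(x_0) = 16.000000, coefficient = 1
x_1 = 2.2750, f(x_1) = 26.787094, coefficient = 2
x_2 = 2.5500, f(x_2) = 42.282506, coefficient = 2
x_3 = 2.8250, f(x_3) = 63.690375, coefficient = 2
x_4 = 3.1000, f(x_4) = 92.352100, coefficient = 2
x_5 = 3.3750, f(x_5) = 129.746338, coefficient = 2
x_6 = 3.6500, f(x_6) = 177.489006, coefficient = 2
x_7 = 3.9250, f(x_7) = 237.333282, coefficient = 2
x_8 = 4.2000, f(x_8) = 311.169600, coefficient = 2
x_9 = 4.4750, f(x_9) = 401.025657, coefficient = 2
x_10 = 4.7500, f(x_10) = 509.066406, coefficient = 1

I ≈ (0.275000/2) × 3488.818323 = 479.712519
Exact value: 477.213086
Error: 2.499433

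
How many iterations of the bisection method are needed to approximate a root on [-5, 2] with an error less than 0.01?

We need (b-a)/2^n ≤ 0.01
(2 - (-5))/2^n ≤ 0.01
7/2^n ≤ 0.01
2^n ≥ 700
n ≥ log₂(700) = 9.45
n ≥ 10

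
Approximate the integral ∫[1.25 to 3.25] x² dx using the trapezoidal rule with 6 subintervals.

f(x) = x²
a = 1.25, b = 3.25, n = 6
h = (b - a)/n = 0.333333

Trapezoidal rule: (h/2)[f(x₀) + 2f(x₁) + 2f(x₂) + ... + f(xₙ)]

x_0 = 1.2500, f(x_0) = 1.562500, coefficient = 1
x_1 = 1.5833, f(x_1) = 2.506944, coefficient = 2
x_2 = 1.9167, f(x_2) = 3.673611, coefficient = 2
x_3 = 2.2500, f(x_3) = 5.062500, coefficient = 2
x_4 = 2.5833, f(x_4) = 6.673611, coefficient = 2
x_5 = 2.9167, f(x_5) = 8.506944, coefficient = 2
x_6 = 3.2500, f(x_6) = 10.562500, coefficient = 1

I ≈ (0.333333/2) × 64.972222 = 10.828704
Exact value: 10.791667
Error: 0.037037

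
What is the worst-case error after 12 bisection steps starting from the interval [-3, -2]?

Bisection error bound: |error| ≤ (b-a)/2^n
|error| ≤ (-2 - (-3))/2^12 = 1/2^12
|error| ≤ 0.0002441406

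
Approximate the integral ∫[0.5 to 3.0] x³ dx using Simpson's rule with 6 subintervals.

f(x) = x³
a = 0.5, b = 3.0, n = 6
h = (b - a)/n = 0.416667

Simpson's rule: (h/3)[f(x₀) + 4f(x₁) + 2f(x₂) + ... + f(xₙ)]

x_0 = 0.5000, f(x_0) = 0.125000, coefficient = 1
x_1 = 0.9167, f(x_1) = 0.770255, coefficient = 4
x_2 = 1.3333, f(x_2) = 2.370370, coefficient = 2
x_3 = 1.7500, f(x_3) = 5.359375, coefficient = 4
x_4 = 2.1667, f(x_4) = 10.171296, coefficient = 2
x_5 = 2.5833, f(x_5) = 17.240162, coefficient = 4
x_6 = 3.0000, f(x_6) = 27.000000, coefficient = 1

I ≈ (0.416667/3) × 145.687500 = 20.234375
Exact value: 20.234375
Error: 0.000000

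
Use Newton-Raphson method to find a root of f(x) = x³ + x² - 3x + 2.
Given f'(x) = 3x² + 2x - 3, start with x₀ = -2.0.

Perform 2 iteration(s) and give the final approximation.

f(x) = x³ + x² - 3x + 2
f'(x) = 3x² + 2x - 3
x₀ = -2.0

Newton-Raphson formula: x_{n+1} = x_n - f(x_n)/f'(x_n)

Iteration 1:
  f(-2.000000) = 4.000000
  f'(-2.000000) = 5.000000
  x_1 = -2.000000 - 4.000000/5.000000 = -2.800000
Iteration 2:
  f(-2.800000) = -3.712000
  f'(-2.800000) = 14.920000
  x_2 = -2.800000 - (-3.712000)/14.920000 = -2.551206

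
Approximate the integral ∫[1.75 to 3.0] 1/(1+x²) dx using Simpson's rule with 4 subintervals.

f(x) = 1/(1+x²)
a = 1.75, b = 3.0, n = 4
h = (b - a)/n = 0.312500

Simpson's rule: (h/3)[f(x₀) + 4f(x₁) + 2f(x₂) + ... + f(xₙ)]

x_0 = 1.7500, f(x_0) = 0.246154, coefficient = 1
x_1 = 2.0625, f(x_1) = 0.190335, coefficient = 4
x_2 = 2.3750, f(x_2) = 0.150588, coefficient = 2
x_3 = 2.6875, f(x_3) = 0.121615, coefficient = 4
x_4 = 3.0000, f(x_4) = 0.100000, coefficient = 1

I ≈ (0.312500/3) × 1.895129 = 0.197409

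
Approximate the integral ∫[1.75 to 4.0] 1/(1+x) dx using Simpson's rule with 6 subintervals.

f(x) = 1/(1+x)
a = 1.75, b = 4.0, n = 6
h = (b - a)/n = 0.375000

Simpson's rule: (h/3)[f(x₀) + 4f(x₁) + 2f(x₂) + ... + f(xₙ)]

x_0 = 1.7500, f(x_0) = 0.363636, coefficient = 1
x_1 = 2.1250, f(x_1) = 0.320000, coefficient = 4
x_2 = 2.5000, f(x_2) = 0.285714, coefficient = 2
x_3 = 2.8750, f(x_3) = 0.258065, coefficient = 4
x_4 = 3.2500, f(x_4) = 0.235294, coefficient = 2
x_5 = 3.6250, f(x_5) = 0.216216, coefficient = 4
x_6 = 4.0000, f(x_6) = 0.200000, coefficient = 1

I ≈ (0.375000/3) × 4.782776 = 0.597847
Exact value: 0.597837
Error: 0.000010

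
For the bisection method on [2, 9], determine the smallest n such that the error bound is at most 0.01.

We need (b-a)/2^n ≤ 0.01
(9 - 2)/2^n ≤ 0.01
7/2^n ≤ 0.01
2^n ≥ 700
n ≥ log₂(700) = 9.45
n ≥ 10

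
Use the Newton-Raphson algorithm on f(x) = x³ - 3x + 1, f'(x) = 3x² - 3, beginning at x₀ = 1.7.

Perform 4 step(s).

f(x) = x³ - 3x + 1
f'(x) = 3x² - 3
x₀ = 1.7

Newton-Raphson formula: x_{n+1} = x_n - f(x_n)/f'(x_n)

Iteration 1:
  f(1.700000) = 0.813000
  f'(1.700000) = 5.670000
  x_1 = 1.700000 - 0.813000/5.670000 = 1.556614
Iteration 2:
  f(1.556614) = 0.101906
  f'(1.556614) = 4.269139
  x_2 = 1.556614 - 0.101906/4.269139 = 1.532743
Iteration 3:
  f(1.532743) = 0.002647
  f'(1.532743) = 4.047907
  x_3 = 1.532743 - 0.002647/4.047907 = 1.532089
Iteration 4:
  f(1.532089) = 0.000002
  f'(1.532089) = 4.041894
  x_4 = 1.532089 - 0.000002/4.041894 = 1.532089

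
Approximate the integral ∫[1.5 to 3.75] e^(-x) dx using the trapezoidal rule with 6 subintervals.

f(x) = e^(-x)
a = 1.5, b = 3.75, n = 6
h = (b - a)/n = 0.375000

Trapezoidal rule: (h/2)[f(x₀) + 2f(x₁) + 2f(x₂) + ... + f(xₙ)]

x_0 = 1.5000, f(x_0) = 0.223130, coefficient = 1
x_1 = 1.8750, f(x_1) = 0.153355, coefficient = 2
x_2 = 2.2500, f(x_2) = 0.105399, coefficient = 2
x_3 = 2.6250, f(x_3) = 0.072440, coefficient = 2
x_4 = 3.0000, f(x_4) = 0.049787, coefficient = 2
x_5 = 3.3750, f(x_5) = 0.034218, coefficient = 2
x_6 = 3.7500, f(x_6) = 0.023518, coefficient = 1

I ≈ (0.375000/2) × 1.077046 = 0.201946
Exact value: 0.199612
Error: 0.002334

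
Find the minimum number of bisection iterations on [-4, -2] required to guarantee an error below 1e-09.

We need (b-a)/2^n ≤ 1e-09
(-2 - (-4))/2^n ≤ 1e-09
2/2^n ≤ 1e-09
2^n ≥ 2000000000
n ≥ log₂(2000000000) = 30.90
n ≥ 31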